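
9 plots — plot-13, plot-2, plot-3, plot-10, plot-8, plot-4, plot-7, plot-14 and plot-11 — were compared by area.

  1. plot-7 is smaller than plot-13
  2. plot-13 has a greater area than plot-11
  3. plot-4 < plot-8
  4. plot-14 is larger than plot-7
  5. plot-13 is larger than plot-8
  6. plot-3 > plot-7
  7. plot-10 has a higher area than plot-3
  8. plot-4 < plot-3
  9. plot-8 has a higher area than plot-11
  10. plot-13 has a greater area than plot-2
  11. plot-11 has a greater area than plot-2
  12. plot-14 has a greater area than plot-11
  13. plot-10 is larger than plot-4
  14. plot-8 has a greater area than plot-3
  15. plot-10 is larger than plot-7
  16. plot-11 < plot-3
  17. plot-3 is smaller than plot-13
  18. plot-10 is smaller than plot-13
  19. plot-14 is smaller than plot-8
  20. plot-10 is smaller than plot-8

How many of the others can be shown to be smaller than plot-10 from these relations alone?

The elements the relations force below plot-10 are plot-4, plot-2, plot-11, plot-7, plot-3 — no chain reaches any other.
That is 5.

5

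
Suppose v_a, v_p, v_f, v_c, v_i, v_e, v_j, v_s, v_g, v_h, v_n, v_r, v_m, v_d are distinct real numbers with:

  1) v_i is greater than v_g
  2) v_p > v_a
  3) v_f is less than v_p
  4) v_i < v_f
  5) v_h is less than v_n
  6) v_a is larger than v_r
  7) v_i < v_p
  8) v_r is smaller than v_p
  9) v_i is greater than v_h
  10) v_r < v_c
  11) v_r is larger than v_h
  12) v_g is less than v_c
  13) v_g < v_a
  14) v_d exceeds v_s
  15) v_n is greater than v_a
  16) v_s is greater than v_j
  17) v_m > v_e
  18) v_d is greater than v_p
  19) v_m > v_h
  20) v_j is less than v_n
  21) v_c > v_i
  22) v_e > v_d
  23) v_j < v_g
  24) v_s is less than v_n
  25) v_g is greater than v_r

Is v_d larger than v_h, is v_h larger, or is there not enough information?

Link the given pairs in sequence: v_h < v_r; v_r < v_g; v_g < v_i; v_i < v_f; v_f < v_p; v_p < v_d.
Chaining these gives v_h < v_r < v_g < v_i < v_f < v_p < v_d.
So v_d is larger.

v_d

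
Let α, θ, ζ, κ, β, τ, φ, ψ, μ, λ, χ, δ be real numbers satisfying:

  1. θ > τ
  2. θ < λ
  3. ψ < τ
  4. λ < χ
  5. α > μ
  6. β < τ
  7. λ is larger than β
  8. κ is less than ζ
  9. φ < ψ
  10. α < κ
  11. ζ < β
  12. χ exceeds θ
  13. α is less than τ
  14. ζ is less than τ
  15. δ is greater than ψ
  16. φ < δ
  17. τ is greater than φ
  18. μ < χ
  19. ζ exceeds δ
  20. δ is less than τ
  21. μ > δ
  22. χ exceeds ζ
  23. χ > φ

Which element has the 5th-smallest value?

Piecing the relations together gives one ordering: φ < ψ < δ < μ < α < κ < ζ < β < τ < θ < λ < χ.
Counting 5 from the smallest end gives α.

α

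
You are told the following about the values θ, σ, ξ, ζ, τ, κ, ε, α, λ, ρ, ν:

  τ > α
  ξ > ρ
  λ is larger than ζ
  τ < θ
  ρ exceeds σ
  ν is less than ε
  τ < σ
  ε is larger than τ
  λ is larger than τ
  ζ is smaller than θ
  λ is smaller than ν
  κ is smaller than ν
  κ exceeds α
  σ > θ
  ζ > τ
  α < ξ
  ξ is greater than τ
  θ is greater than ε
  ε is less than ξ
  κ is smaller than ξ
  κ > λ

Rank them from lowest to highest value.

α < τ < ζ < λ < κ < ν < ε < θ < σ < ρ < ξ

Each adjacent pair is fixed by a given relation: α < τ; τ < ζ; ζ < λ; λ < κ; κ < ν; ν < ε; ε < θ; θ < σ; σ < ρ; ρ < ξ. Chaining them end to end gives the full order.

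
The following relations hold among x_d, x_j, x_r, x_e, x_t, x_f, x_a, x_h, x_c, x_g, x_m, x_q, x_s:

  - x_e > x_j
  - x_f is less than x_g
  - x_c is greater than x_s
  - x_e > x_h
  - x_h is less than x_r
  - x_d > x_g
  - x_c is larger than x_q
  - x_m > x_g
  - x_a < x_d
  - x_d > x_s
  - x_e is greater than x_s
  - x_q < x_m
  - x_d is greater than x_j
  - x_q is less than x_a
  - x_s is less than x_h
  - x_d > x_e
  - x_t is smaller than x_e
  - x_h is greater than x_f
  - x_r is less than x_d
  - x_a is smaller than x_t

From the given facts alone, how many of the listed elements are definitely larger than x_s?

5

Directly above x_s: x_h, x_e, x_d, x_c.
One step further: x_r (5 so far).
No other element is forced above x_s by the given relations, so the count is 5.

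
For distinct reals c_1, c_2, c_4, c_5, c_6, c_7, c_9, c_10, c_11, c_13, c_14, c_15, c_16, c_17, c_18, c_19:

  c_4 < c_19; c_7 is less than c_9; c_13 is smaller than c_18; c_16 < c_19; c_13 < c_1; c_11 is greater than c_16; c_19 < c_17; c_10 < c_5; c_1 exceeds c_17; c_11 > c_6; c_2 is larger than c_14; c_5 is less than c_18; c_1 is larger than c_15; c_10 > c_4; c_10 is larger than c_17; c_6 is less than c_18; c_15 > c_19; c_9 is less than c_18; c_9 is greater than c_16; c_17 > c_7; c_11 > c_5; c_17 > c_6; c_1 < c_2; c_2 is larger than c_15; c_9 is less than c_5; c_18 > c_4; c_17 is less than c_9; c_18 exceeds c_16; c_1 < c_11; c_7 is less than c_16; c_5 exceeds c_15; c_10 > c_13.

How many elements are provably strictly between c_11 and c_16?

7

Chaining upward from c_16 reaches: c_19, c_17, c_15, c_9, c_1, c_10, c_2, c_5, c_18.
Chaining downward from c_11 reaches: c_4, c_13, c_6, c_7, c_19, c_17, c_15, c_9, c_1, c_10, c_5.
Strictly between c_16 and c_11 are those in both lists: c_19, c_17, c_15, c_9, c_1, c_10, c_5 — 7 elements.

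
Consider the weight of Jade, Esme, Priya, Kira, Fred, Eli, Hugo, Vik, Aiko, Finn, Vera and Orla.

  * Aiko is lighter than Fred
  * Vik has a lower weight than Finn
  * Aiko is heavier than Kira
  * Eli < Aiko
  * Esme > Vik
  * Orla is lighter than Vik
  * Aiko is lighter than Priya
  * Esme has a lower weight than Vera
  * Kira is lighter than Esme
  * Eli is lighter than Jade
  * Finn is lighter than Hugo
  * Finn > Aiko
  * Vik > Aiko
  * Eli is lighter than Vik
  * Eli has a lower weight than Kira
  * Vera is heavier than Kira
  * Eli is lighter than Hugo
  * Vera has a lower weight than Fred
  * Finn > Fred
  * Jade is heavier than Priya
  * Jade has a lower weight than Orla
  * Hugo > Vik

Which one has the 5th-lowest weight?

Chaining the given pairs: Eli < Kira < Aiko < Priya < Jade < Orla < Vik < Esme < Vera < Fred < Finn < Hugo.
Counting 5 from the smallest end gives Jade.

Jade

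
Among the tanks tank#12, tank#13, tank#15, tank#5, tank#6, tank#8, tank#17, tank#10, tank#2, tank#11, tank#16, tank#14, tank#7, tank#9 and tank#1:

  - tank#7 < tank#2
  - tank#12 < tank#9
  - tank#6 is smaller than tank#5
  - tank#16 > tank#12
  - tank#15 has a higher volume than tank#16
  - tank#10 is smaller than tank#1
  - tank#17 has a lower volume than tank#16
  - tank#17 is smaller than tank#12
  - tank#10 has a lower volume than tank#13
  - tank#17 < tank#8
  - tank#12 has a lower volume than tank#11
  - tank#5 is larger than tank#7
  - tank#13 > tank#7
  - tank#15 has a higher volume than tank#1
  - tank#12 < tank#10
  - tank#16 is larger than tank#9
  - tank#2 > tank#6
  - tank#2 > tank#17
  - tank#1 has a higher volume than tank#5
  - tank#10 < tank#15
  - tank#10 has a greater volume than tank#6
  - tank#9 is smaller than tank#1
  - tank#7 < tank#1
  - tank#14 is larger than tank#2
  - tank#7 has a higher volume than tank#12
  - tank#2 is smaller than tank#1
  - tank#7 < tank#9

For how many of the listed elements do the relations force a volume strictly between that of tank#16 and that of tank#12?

Chaining upward from tank#12 reaches: tank#7, tank#10, tank#5, tank#9, tank#2, tank#13, tank#1, tank#14, tank#11, tank#15.
Chaining downward from tank#16 reaches: tank#17, tank#7, tank#9.
Strictly between tank#12 and tank#16 are those in both lists: tank#7, tank#9 — 2 elements.

2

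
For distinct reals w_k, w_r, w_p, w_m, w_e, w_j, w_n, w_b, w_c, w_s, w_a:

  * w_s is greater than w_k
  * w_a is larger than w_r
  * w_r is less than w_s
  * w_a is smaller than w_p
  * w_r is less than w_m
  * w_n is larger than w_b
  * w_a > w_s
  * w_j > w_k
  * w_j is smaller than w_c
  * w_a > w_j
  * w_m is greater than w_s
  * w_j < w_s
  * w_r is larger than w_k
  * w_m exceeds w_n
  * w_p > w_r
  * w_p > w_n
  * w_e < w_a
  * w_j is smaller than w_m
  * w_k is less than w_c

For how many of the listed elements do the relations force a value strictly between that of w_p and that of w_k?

The relations place w_k below w_p. An element lies strictly between them when it is forced above w_k and also forced below w_p.
Above w_k: {w_j, w_r, w_c, w_s, w_a, w_m}. Below w_p: {w_b, w_j, w_e, w_r, w_n, w_s, w_a}.
Intersection: {w_j, w_r, w_s, w_a} — 4.

4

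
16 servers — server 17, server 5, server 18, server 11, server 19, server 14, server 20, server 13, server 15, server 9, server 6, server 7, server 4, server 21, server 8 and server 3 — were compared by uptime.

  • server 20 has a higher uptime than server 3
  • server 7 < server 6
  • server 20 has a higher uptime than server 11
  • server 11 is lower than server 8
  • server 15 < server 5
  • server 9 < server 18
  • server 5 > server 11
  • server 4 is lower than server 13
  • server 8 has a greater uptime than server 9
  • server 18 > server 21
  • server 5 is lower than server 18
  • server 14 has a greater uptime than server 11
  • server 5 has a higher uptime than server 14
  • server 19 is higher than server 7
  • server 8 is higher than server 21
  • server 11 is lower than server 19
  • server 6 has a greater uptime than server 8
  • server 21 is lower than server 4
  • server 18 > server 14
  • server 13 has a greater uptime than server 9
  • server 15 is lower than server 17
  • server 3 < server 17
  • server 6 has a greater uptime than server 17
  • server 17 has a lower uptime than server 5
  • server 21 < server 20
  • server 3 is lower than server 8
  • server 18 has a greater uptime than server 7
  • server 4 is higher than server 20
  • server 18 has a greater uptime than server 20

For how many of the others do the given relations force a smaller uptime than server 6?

8

Directly below server 6: server 7, server 17, server 8.
One step further: server 21, server 3, server 9, server 11, server 15 (8 so far).
Nothing else is reachable below server 6; 8 in all.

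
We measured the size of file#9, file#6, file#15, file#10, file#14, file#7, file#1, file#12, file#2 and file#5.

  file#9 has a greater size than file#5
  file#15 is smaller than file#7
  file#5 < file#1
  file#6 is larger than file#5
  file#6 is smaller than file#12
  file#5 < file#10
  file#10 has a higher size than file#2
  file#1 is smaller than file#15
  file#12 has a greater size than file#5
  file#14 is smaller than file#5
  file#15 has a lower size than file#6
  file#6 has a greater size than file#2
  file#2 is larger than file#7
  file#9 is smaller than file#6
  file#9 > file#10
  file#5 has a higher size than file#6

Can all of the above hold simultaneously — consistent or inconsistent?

We have file#6 < file#5 stated directly, yet also file#5 < file#1 < file#15 < file#7 < file#2 < file#10 < file#9 < file#6 by chaining the others — so file#5 < file#6. Contradiction.

inconsistent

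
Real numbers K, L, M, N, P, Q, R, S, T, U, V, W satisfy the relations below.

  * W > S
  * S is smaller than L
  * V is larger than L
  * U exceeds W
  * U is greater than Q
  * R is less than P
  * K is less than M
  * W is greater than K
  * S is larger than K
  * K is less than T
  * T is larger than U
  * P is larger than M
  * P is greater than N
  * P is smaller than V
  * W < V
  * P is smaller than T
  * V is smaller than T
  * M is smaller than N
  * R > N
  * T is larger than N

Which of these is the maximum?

Q is not greatest since Q < U; K is not greatest since K < M; M is not greatest since M < P; N is not greatest since N < R; R is not greatest since R < P; S is not greatest since S < L; L is not greatest since L < V; P is not greatest since P < V; W is not greatest since W < V; V is not greatest since V < T; U is not greatest since U < T.
Only T has nothing above it, so T is the maximum.

T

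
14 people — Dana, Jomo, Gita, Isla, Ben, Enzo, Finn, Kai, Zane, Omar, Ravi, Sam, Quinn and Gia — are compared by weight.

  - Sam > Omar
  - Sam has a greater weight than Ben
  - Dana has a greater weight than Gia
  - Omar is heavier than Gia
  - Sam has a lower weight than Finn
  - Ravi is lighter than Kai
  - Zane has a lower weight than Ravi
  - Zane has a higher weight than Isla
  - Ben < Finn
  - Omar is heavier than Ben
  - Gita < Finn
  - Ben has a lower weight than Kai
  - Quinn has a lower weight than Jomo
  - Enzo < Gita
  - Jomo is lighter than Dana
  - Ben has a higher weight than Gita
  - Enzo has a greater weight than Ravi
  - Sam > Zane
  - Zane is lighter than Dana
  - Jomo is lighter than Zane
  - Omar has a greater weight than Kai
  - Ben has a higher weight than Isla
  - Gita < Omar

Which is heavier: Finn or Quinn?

Finn

The relevant relations are Quinn < Jomo; Jomo < Zane; Zane < Ravi; Ravi < Enzo; Enzo < Gita; Gita < Ben; Ben < Kai; Kai < Omar; Omar < Sam; Sam < Finn.
Chaining these gives Quinn < Jomo < Zane < Ravi < Enzo < Gita < Ben < Kai < Omar < Sam < Finn.
So Quinn < Finn; Finn is the heavier of the two.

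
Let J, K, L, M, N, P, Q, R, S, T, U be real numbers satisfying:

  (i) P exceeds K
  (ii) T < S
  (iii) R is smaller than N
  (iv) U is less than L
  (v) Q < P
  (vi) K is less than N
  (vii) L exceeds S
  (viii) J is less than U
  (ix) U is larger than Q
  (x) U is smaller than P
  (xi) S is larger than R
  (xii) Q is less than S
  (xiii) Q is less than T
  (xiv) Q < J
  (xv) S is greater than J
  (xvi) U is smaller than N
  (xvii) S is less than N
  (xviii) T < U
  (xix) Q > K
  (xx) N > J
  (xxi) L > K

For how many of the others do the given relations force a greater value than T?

5

From T the given relations immediately reach S, U.
From those, L, P, N — 5 in total.
Nothing else is reachable above T; 5 in all.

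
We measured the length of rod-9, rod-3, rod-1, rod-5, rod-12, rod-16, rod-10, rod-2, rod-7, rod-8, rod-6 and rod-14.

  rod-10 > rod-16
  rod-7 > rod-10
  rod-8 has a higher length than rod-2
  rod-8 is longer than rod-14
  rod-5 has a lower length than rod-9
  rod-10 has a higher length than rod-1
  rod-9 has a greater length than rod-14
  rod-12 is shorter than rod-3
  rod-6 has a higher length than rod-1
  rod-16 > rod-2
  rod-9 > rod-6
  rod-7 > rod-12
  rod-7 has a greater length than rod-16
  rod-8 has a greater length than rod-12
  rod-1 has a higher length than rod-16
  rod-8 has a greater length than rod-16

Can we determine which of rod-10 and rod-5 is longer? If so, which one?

Following every chain through rod-10: above rod-10 we get rod-7; below rod-10 we get rod-2, rod-16, rod-1.
rod-5 is not reached, and no chain runs the other way from rod-5 to rod-10.
So the given relations leave the order of rod-10 and rod-5 undetermined.

undetermined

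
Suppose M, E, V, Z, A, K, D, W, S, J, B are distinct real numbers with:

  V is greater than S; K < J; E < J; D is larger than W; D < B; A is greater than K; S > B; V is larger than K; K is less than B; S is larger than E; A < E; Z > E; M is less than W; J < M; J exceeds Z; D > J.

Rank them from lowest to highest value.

Each adjacent pair is fixed by a given relation: K < A; A < E; E < Z; Z < J; J < M; M < W; W < D; D < B; B < S; S < V. Chaining them end to end gives the full order.

K < A < E < Z < J < M < W < D < B < S < V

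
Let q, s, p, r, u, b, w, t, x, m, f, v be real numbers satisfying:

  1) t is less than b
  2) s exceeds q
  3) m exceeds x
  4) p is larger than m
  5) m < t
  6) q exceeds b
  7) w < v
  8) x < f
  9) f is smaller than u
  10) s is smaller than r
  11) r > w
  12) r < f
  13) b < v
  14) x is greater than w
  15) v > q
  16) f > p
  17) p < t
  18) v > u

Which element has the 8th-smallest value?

s

Piecing the relations together gives one ordering: w < x < m < p < t < b < q < s < r < f < u < v.
Counting 8 from the smallest end gives s.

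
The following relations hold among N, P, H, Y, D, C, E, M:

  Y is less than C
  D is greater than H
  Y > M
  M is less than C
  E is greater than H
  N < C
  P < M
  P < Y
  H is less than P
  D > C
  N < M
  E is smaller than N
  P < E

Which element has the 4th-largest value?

Piecing the relations together gives one ordering: H < P < E < N < M < Y < C < D.
The 4th largest is M.

M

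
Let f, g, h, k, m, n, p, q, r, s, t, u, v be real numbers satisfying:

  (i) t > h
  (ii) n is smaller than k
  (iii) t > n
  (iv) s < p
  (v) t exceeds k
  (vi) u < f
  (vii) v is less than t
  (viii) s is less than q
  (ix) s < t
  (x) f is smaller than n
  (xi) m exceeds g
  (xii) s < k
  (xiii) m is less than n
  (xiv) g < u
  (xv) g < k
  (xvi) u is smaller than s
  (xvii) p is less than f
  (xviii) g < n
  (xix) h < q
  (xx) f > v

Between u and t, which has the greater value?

u < s < p < f < n < t, by transitivity through s, p, f, n.
So u < t; t is the larger of the two.

t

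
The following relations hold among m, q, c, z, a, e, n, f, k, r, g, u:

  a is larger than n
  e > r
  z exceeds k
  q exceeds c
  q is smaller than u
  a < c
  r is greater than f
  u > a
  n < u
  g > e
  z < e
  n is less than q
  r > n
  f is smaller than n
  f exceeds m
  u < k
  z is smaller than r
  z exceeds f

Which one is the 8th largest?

c

Piecing the relations together gives one ordering: m < f < n < a < c < q < u < k < z < r < e < g.
Counting 8 from the largest end gives c.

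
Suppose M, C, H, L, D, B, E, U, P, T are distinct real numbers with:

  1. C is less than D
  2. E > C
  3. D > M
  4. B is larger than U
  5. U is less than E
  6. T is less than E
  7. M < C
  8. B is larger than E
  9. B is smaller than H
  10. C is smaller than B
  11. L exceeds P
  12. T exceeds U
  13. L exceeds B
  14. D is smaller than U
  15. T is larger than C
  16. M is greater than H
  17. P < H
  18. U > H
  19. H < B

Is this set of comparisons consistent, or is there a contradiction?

inconsistent

We have B < H stated directly, yet also H < M < C < D < U < T < E < B by chaining the others — so H < B. Contradiction.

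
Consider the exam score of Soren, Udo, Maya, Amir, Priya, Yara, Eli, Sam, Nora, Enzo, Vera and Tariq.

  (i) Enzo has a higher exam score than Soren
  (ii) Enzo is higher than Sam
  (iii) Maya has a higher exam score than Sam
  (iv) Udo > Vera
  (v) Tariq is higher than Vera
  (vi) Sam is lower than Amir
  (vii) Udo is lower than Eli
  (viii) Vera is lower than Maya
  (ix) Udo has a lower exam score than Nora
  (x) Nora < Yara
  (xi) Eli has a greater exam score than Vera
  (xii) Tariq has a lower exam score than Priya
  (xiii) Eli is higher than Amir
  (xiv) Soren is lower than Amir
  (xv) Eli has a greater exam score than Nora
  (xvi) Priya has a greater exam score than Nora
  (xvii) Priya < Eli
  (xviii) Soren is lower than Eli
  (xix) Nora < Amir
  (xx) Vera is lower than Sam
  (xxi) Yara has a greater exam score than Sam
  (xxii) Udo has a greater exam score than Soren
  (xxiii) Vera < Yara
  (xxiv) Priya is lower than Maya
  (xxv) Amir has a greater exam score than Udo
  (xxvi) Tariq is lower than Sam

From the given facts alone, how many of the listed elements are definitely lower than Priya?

Directly below Priya: Tariq, Nora.
One step further: Vera, Udo (4 so far).
One step further: Soren (5 so far).
No other element is forced below Priya by the given relations, so the count is 5.

5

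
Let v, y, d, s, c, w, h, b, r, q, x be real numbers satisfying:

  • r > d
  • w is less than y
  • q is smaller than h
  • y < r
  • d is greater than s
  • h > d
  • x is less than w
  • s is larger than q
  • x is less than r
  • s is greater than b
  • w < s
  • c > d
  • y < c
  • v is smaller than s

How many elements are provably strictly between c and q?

The relations place q below c. An element lies strictly between them when it is forced above q and also forced below c.
Above q: {s, d, h, r}. Below c: {b, v, x, w, s, d, y}.
Intersection: {s, d} — 2.

2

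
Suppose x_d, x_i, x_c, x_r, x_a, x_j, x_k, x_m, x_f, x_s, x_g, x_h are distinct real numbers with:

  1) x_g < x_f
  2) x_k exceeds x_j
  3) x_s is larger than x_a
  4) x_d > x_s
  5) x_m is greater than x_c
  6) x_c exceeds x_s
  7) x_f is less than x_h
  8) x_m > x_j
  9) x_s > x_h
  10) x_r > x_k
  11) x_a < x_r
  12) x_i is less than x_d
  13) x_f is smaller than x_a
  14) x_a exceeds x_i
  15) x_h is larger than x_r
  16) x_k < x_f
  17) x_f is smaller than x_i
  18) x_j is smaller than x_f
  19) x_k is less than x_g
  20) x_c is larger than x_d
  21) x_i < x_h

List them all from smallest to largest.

x_j < x_k < x_g < x_f < x_i < x_a < x_r < x_h < x_s < x_d < x_c < x_m

Each adjacent pair is fixed by a given relation: x_j < x_k; x_k < x_g; x_g < x_f; x_f < x_i; x_i < x_a; x_a < x_r; x_r < x_h; x_h < x_s; x_s < x_d; x_d < x_c; x_c < x_m. Chaining them end to end gives the full order.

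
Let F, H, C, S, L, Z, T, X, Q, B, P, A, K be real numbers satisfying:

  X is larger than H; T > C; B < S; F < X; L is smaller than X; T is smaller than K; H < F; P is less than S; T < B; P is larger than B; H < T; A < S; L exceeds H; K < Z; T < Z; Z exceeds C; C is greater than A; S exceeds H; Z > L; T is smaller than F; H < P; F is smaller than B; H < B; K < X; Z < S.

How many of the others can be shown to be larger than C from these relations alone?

8

The elements the relations force above C are T, K, F, Z, B, X, P, S — no chain reaches any other.
That is 8.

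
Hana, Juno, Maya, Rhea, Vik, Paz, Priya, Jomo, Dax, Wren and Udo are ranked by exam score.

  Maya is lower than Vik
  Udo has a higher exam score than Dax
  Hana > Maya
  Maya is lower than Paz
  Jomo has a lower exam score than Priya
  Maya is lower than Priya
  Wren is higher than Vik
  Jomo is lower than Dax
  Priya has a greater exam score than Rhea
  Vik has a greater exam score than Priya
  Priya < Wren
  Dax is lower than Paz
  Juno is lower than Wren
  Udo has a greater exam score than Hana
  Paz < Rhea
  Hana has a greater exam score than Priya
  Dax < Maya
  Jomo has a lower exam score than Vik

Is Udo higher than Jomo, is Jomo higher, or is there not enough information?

Udo

The relevant relations are Jomo < Dax; Dax < Maya; Maya < Paz; Paz < Rhea; Rhea < Priya; Priya < Hana; Hana < Udo.
Together: Jomo < Dax < Maya < Paz < Rhea < Priya < Hana < Udo.
So Udo is higher.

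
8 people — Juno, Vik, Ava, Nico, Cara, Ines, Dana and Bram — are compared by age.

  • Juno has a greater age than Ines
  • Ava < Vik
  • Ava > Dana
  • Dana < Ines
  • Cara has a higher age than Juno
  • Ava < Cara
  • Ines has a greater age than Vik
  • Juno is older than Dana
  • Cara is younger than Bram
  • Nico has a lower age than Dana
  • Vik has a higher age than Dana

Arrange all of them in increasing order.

Nico < Dana < Ava < Vik < Ines < Juno < Cara < Bram

The consecutive links are each given: Nico < Dana; Dana < Ava; Ava < Vik; Vik < Ines; Ines < Juno; Juno < Cara; Cara < Bram.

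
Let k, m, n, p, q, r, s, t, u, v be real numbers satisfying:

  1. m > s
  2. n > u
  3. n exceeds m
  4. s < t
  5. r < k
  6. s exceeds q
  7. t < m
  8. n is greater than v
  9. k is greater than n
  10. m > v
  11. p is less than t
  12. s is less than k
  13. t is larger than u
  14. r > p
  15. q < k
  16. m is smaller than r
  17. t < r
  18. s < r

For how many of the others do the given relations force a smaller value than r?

From r the given relations immediately reach p, s, t, m.
From those, v, q, u — 7 in total.
No other element is forced below r by the given relations, so the count is 7.

7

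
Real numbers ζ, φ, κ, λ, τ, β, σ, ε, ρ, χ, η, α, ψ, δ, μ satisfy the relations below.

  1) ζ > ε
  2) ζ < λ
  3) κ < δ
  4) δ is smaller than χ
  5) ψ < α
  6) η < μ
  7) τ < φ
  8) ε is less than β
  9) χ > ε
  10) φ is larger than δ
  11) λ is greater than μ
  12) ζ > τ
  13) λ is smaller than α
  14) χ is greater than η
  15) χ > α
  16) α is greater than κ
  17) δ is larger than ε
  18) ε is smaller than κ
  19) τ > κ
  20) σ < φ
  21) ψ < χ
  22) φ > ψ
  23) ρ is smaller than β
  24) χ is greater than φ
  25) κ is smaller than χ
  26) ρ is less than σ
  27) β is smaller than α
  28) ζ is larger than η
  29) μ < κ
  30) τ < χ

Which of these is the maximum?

Chaining downward from χ: directly below it, η, ε, ψ, κ, τ, δ, α, φ; then μ, σ, β, λ; then ρ, ζ.
That covers every other element, and nothing is given above χ, so χ is the maximum.

χ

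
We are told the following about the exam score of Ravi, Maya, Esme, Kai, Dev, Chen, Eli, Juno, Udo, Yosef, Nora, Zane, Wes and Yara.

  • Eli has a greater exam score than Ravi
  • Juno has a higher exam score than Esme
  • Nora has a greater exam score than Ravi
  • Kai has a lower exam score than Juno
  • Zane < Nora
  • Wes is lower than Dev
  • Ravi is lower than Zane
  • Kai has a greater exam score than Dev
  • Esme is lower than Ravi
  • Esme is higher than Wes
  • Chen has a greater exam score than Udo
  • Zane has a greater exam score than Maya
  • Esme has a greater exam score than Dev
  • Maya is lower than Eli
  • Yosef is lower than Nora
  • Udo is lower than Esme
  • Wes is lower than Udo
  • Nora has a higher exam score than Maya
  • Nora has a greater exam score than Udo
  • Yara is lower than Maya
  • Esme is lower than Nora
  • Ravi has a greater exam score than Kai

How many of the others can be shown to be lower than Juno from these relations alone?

5

Directly below Juno: Esme, Kai.
One step further: Wes, Udo, Dev (5 so far).
No other element is forced below Juno by the given relations, so the count is 5.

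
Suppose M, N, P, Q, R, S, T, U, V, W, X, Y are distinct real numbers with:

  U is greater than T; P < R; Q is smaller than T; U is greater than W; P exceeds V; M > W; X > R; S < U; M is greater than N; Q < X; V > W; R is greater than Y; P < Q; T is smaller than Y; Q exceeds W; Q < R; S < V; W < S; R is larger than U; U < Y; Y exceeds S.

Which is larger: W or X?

Link the given pairs in sequence: W < S; S < V; V < P; P < Q; Q < T; T < U; U < Y; Y < R; R < X.
Chaining these gives W < S < V < P < Q < T < U < Y < R < X.
So W < X; X is the larger of the two.

X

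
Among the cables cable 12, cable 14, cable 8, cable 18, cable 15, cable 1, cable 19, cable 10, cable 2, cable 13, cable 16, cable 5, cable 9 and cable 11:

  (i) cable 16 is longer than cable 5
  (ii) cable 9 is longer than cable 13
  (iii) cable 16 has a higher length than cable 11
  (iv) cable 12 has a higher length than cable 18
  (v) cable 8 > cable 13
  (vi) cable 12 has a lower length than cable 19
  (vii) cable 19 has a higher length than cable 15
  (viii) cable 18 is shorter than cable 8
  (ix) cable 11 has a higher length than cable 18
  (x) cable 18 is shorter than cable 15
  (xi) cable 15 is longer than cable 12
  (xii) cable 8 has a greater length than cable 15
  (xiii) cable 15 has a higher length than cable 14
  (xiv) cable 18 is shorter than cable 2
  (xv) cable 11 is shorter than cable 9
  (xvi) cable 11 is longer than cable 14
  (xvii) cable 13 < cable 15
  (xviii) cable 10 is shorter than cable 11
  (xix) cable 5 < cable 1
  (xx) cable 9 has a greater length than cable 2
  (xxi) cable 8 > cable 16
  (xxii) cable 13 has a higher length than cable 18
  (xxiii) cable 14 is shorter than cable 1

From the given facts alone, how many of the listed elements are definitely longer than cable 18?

9

From cable 18 the given relations immediately reach cable 12, cable 13, cable 2, cable 11, cable 15, cable 8.
From those, cable 16, cable 9, cable 19 — 9 in total.
Nothing else is reachable above cable 18; 9 in all.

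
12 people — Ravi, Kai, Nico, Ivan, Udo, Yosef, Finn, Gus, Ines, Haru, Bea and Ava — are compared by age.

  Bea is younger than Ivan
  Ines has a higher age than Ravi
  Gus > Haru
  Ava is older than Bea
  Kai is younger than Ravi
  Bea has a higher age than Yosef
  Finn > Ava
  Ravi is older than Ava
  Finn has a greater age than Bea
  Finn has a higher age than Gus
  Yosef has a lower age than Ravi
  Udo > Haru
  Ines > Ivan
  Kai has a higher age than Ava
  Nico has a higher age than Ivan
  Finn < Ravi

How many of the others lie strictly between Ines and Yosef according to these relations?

6

The relations place Yosef below Ines. An element lies strictly between them when it is forced above Yosef and also forced below Ines.
Above Yosef: {Bea, Ava, Finn, Kai, Ivan, Nico, Ravi}. Below Ines: {Haru, Gus, Bea, Ava, Finn, Kai, Ivan, Ravi}.
Intersection: {Bea, Ava, Finn, Kai, Ivan, Ravi} — 6.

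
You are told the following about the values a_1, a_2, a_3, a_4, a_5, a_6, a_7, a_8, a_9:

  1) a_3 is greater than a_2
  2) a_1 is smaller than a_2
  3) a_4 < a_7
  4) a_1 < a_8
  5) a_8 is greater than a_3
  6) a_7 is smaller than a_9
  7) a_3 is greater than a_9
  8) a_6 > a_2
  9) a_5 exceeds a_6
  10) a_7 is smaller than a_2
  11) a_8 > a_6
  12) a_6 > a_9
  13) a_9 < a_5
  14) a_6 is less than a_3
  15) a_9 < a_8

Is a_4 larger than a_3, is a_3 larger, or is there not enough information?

a_3

a_4 < a_7 and a_7 < a_2 give a_4 < a_2.
With a_2 < a_6: a_4 < a_7 < a_2 < a_6.
Then a_6 < a_3 extends the chain to a_3.
So a_3 is larger.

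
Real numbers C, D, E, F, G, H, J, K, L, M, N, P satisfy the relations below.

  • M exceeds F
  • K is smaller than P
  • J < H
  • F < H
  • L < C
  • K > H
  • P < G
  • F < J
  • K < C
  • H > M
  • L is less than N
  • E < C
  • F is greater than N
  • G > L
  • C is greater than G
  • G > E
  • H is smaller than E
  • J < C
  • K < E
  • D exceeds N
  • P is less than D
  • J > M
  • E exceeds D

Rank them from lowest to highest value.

The consecutive links are each given: L < N; N < F; F < M; M < J; J < H; H < K; K < P; P < D; D < E; E < G; G < C.

L < N < F < M < J < H < K < P < D < E < G < C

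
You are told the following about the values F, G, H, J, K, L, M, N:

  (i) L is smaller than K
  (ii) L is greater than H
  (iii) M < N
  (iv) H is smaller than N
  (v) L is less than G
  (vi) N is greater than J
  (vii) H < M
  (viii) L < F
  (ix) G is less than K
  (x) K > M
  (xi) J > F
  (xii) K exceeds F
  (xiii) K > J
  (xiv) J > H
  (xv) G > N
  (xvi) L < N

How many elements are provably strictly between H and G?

The relations place H below G. An element lies strictly between them when it is forced above H and also forced below G.
Above H: {L, F, J, M, N, K}. Below G: {L, F, J, M, N}.
Intersection: {L, F, J, M, N} — 5.

5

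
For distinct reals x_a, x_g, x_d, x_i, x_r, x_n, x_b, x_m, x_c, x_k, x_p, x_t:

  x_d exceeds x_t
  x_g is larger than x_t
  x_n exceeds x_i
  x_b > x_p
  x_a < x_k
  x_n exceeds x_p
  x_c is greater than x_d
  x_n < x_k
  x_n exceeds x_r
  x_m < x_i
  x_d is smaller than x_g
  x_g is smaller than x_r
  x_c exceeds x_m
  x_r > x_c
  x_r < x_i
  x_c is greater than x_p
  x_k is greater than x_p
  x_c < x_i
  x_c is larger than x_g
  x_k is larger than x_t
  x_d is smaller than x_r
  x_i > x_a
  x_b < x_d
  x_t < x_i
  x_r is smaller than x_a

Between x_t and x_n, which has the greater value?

x_n

x_t < x_d and x_d < x_g give x_t < x_g.
Then x_g < x_c extends the chain to x_c.
Then x_c < x_r extends the chain to x_r.
Then x_r < x_a extends the chain to x_a.
With x_a < x_i: x_t < x_d < x_g < x_c < x_r < x_a < x_i.
With x_i < x_n: x_t < x_d < x_g < x_c < x_r < x_a < x_i < x_n.
So x_t < x_n; x_n is the larger of the two.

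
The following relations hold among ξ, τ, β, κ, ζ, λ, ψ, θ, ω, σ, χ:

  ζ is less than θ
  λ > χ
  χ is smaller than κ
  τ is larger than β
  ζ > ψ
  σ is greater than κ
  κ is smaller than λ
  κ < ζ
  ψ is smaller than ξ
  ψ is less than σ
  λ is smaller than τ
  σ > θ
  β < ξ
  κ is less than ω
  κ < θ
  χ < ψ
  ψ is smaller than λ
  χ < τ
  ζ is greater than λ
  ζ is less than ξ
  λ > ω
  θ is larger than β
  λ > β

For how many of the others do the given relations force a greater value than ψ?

From ψ the given relations immediately reach λ, ζ, σ, ξ.
From those, τ, θ — 6 in total.
Nothing else is reachable above ψ; 6 in all.

6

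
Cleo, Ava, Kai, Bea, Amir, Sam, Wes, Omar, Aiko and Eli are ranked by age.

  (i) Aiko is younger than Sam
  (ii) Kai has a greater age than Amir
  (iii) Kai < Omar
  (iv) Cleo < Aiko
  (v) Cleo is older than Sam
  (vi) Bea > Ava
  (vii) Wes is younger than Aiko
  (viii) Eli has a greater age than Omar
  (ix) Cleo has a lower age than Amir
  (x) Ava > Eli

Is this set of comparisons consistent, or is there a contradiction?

inconsistent

Chaining the given relations yields Aiko < Sam < Cleo, so Aiko < Cleo. But one relation states Cleo < Aiko. These cannot both hold.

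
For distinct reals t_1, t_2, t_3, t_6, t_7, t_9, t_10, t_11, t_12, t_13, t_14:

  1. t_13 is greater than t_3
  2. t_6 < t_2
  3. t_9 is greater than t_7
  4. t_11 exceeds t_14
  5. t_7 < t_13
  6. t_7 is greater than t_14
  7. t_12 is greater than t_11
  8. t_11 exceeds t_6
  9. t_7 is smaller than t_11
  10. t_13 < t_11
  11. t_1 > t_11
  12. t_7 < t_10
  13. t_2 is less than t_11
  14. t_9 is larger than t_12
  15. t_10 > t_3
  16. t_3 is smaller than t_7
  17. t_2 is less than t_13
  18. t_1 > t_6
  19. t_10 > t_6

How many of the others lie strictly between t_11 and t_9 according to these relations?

The relations place t_11 below t_9. An element lies strictly between them when it is forced above t_11 and also forced below t_9.
Above t_11: {t_1, t_12}. Below t_9: {t_3, t_6, t_14, t_2, t_7, t_13, t_12}.
Intersection: {t_12} — 1.

1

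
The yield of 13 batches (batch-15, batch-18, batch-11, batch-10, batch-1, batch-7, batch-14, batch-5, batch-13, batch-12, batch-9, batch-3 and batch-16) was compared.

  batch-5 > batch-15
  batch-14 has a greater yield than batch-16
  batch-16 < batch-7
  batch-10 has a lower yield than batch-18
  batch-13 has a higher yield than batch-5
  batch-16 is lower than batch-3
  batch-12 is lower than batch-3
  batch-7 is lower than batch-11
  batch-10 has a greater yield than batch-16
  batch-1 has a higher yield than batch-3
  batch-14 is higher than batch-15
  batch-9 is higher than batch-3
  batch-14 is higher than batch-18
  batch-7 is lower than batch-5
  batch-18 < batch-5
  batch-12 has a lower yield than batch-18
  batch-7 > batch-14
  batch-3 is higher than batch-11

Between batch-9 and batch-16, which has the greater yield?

batch-16 < batch-10 < batch-18 < batch-14 < batch-7 < batch-11 < batch-3 < batch-9, by transitivity through batch-10, batch-18, batch-14, batch-7, batch-11, batch-3.
So batch-16 < batch-9; batch-9 is the higher of the two.

batch-9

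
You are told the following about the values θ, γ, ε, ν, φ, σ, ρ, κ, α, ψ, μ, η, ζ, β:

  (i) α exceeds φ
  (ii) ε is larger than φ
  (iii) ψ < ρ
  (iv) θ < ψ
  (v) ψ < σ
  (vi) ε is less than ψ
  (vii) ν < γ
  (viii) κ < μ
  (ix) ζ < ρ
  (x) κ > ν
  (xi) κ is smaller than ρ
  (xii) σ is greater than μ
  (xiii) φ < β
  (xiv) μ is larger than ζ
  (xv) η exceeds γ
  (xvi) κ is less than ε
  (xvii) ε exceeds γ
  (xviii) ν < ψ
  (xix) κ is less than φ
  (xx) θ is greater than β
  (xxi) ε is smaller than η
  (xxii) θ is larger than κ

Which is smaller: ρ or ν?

ν < κ < φ < β < θ < ψ < ρ, by transitivity through κ, φ, β, θ, ψ.
So ν < ρ; ν is the smaller of the two.

ν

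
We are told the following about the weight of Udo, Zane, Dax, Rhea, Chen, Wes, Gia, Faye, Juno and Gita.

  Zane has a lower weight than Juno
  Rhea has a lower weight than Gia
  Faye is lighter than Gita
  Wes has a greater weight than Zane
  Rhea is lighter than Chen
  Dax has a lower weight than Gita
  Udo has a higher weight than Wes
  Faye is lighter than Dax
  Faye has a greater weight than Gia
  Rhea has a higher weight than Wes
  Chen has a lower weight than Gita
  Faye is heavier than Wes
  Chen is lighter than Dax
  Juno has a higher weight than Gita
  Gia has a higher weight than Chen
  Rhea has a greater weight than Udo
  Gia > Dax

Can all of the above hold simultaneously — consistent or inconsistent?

inconsistent

Chaining the given relations yields Gia < Faye < Dax, so Gia < Dax. But one relation states Dax < Gia. These cannot both hold.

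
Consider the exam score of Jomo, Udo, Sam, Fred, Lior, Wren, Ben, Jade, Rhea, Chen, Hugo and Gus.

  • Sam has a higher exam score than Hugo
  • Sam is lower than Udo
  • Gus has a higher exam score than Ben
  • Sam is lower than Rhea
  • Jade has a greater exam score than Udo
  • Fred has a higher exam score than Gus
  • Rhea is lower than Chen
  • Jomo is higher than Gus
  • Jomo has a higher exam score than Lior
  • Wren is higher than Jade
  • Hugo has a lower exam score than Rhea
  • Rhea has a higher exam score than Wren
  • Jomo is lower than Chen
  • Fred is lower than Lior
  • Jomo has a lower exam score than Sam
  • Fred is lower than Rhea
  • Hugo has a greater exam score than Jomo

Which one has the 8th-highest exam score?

Jomo

Chaining the given pairs: Ben < Gus < Fred < Lior < Jomo < Hugo < Sam < Udo < Jade < Wren < Rhea < Chen.
The 8th largest is Jomo.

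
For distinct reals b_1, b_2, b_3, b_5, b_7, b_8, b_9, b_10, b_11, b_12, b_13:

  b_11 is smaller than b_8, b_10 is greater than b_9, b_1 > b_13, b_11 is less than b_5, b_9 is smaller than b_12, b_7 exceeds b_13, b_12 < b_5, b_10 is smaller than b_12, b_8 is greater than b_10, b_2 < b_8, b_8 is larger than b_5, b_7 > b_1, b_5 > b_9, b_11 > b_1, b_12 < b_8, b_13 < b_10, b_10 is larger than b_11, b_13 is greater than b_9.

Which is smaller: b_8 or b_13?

b_13

Following the relations from b_13: b_13 < b_1 < b_11 < b_10 < b_12 < b_5 < b_8.
So b_13 < b_8; b_13 is the smaller of the two.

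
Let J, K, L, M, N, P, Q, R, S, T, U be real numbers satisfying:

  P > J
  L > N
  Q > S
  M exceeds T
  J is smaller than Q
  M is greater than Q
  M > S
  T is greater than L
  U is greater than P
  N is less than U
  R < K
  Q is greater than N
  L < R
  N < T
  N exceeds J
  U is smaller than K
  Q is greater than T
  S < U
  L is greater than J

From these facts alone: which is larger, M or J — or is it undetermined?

M

J < N and N < L give J < L.
Then L < T extends the chain to T.
Then T < Q extends the chain to Q.
Then Q < M extends the chain to M.
So M is larger.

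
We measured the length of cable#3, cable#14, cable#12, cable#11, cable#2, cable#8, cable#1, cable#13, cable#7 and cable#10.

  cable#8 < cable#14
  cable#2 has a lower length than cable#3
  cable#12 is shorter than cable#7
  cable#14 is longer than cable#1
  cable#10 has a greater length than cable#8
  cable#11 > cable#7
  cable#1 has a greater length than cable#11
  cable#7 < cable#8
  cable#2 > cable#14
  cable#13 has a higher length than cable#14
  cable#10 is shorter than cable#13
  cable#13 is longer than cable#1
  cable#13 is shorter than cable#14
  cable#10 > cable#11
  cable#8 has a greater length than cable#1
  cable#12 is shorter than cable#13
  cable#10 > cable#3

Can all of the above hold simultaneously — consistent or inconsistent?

inconsistent

Chaining the given relations yields cable#14 < cable#2 < cable#3 < cable#10 < cable#13, so cable#14 < cable#13. But one relation states cable#13 < cable#14. These cannot both hold.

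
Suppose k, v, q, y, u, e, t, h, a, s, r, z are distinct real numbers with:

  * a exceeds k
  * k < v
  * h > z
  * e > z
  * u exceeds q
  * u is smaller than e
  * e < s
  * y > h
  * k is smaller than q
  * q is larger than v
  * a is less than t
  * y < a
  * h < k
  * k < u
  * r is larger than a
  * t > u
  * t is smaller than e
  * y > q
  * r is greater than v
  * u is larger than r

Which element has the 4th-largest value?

u

The consecutive relations fix a unique order: z < h < k < v < q < y < a < r < u < t < e < s.
The 4th largest is u.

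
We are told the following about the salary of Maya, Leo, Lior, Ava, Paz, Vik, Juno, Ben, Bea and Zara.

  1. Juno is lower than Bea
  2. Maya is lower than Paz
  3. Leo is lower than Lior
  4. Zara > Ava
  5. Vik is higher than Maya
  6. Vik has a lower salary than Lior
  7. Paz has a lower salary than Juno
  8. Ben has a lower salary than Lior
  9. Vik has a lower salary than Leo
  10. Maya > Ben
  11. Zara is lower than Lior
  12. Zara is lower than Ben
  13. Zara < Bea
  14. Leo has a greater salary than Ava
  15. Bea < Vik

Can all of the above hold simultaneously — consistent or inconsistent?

consistent

Every relation is compatible with Ava < Zara < Ben < Maya < Paz < Juno < Bea < Vik < Leo < Lior; the set is consistent.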